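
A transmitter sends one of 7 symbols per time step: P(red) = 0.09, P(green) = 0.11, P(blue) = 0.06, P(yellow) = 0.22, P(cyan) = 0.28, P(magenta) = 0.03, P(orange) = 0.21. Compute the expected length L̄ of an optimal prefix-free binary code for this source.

Repeatedly combine the two least-probable nodes; the expected code length is the sum of the merged weights.
merge 3/100 + 3/50 → 9/100
merge 9/100 + 9/100 → 9/50
merge 11/100 + 9/50 → 29/100
merge 21/100 + 11/50 → 43/100
merge 7/25 + 29/100 → 57/100
merge 43/100 + 57/100 → 1
L = 9/100 + 9/50 + 29/100 + 43/100 + 57/100 + 1 = 64/25 = 2.56 bits/symbol.

2.56 bits/symbol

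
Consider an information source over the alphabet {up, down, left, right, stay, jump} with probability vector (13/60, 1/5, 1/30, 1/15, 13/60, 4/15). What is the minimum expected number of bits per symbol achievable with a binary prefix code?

Repeatedly combine the two least-probable nodes; the expected code length is the sum of the merged weights.
merge 1/30 + 1/15 → 1/10
merge 1/10 + 1/5 → 3/10
merge 13/60 + 13/60 → 13/30
merge 4/15 + 3/10 → 17/30
merge 13/30 + 17/30 → 1
L = 1/10 + 3/10 + 13/30 + 17/30 + 1 = 12/5 = 2.4 bits/symbol.

2.4 bits/symbol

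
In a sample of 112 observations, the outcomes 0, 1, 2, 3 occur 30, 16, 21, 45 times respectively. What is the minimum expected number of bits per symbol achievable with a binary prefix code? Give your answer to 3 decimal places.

1.929 bits/symbol

Probabilities are the counts divided by 112.
Repeatedly combine the two least-probable nodes; the expected code length is the sum of the merged weights.
merge 1/7 + 3/16 → 37/112
merge 15/56 + 37/112 → 67/112
merge 45/112 + 67/112 → 1
L = 37/112 + 67/112 + 1 = 27/14 ≈ 1.929 bits/symbol.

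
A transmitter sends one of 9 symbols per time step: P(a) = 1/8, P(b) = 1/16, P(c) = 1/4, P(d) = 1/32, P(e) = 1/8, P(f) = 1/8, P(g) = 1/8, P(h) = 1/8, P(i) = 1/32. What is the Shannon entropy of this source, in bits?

Each probability is a power of 1/2, so log₂(1/p) is an integer.
H = Σ p·log₂(1/p) = 1/8·3 + 1/16·4 + 1/4·2 + 1/32·5 + 1/8·3 + 1/8·3 + 1/8·3 + 1/8·3 + 1/32·5 = 2.9375 bits.

2.9375 bits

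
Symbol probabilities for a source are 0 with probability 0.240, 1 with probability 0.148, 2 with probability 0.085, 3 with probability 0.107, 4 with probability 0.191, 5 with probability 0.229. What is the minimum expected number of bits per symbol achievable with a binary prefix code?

Repeatedly combine the two least-probable nodes; the expected code length is the sum of the merged weights.
merge 17/200 + 107/1000 → 24/125
merge 37/250 + 191/1000 → 339/1000
merge 24/125 + 229/1000 → 421/1000
merge 6/25 + 339/1000 → 579/1000
merge 421/1000 + 579/1000 → 1
L = 24/125 + 339/1000 + 421/1000 + 579/1000 + 1 = 2531/1000 = 2.531 bits/symbol.

2.531 bits/symbol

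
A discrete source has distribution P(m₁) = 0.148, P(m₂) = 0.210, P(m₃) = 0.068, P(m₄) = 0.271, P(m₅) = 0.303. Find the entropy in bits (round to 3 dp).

2.177 bits

H = −Σ pᵢ log₂ pᵢ.
−0.148·log₂(0.148) = 0.4079
−0.210·log₂(0.210) = 0.4728
−0.068·log₂(0.068) = 0.2637
−0.271·log₂(0.271) = 0.5105
−0.303·log₂(0.303) = 0.5220
Sum ≈ 2.1769 → 2.177 bits.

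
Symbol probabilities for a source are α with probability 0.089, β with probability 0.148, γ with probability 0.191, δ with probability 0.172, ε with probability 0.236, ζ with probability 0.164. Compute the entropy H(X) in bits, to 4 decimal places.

H = −Σ pᵢ log₂ pᵢ.
−0.089·log₂(0.089) = 0.3106
−0.148·log₂(0.148) = 0.4079
−0.191·log₂(0.191) = 0.4562
−0.172·log₂(0.172) = 0.4368
−0.236·log₂(0.236) = 0.4916
−0.164·log₂(0.164) = 0.4278
Sum ≈ 2.5309 → 2.5309 bits.

2.5309 bits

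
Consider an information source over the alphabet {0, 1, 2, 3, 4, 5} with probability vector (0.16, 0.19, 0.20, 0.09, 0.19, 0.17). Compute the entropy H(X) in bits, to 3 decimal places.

2.545 bits

H = −Σ pᵢ log₂ pᵢ.
−0.16·log₂(0.16) = 0.4230
−0.19·log₂(0.19) = 0.4552
−0.20·log₂(0.20) = 0.4644
−0.09·log₂(0.09) = 0.3127
−0.19·log₂(0.19) = 0.4552
−0.17·log₂(0.17) = 0.4346
Sum ≈ 2.5451 → 2.545 bits.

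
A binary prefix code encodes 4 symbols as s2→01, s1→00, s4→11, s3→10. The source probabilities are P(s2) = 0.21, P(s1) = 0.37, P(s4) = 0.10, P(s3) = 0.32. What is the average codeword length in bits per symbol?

2 bits/symbol

L̄ = Σ pᵢ·ℓᵢ = 0.21·2 + 0.37·2 + 0.10·2 + 0.32·2 = 2 bits/symbol.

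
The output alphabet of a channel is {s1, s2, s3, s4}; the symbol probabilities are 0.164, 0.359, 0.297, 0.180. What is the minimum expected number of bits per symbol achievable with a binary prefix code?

Repeatedly combine the two least-probable nodes; the expected code length is the sum of the merged weights.
merge 41/250 + 9/50 → 43/125
merge 297/1000 + 43/125 → 641/1000
merge 359/1000 + 641/1000 → 1
L = 43/125 + 641/1000 + 1 = 397/200 = 1.985 bits/symbol.

1.985 bits/symbol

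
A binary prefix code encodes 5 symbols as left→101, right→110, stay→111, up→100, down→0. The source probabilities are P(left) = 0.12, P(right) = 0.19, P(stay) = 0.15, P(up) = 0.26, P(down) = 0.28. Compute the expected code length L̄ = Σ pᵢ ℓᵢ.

2.44 bits/symbol

L̄ = Σ pᵢ·ℓᵢ = 0.12·3 + 0.19·3 + 0.15·3 + 0.26·3 + 0.28·1 = 2.44 bits/symbol.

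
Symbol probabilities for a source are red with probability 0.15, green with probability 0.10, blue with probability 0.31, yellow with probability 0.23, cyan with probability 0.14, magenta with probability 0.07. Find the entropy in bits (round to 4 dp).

2.4199 bits

H = −Σ pᵢ log₂ pᵢ.
−0.15·log₂(0.15) = 0.4105
−0.10·log₂(0.10) = 0.3322
−0.31·log₂(0.31) = 0.5238
−0.23·log₂(0.23) = 0.4877
−0.14·log₂(0.14) = 0.3971
−0.07·log₂(0.07) = 0.2686
Sum ≈ 2.4199 → 2.4199 bits.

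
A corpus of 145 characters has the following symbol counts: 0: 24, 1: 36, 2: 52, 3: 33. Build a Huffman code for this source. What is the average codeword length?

Probabilities are the counts divided by 145.
Repeatedly combine the two least-probable nodes; the expected code length is the sum of the merged weights.
merge 24/145 + 33/145 → 57/145
merge 36/145 + 52/145 → 88/145
merge 57/145 + 88/145 → 1
L = 57/145 + 88/145 + 1 = 2 bits/symbol.

2 bits/symbol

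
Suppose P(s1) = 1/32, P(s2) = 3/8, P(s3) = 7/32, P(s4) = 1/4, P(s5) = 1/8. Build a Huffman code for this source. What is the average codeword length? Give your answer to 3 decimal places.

Repeatedly combine the two least-probable nodes; the expected code length is the sum of the merged weights.
merge 1/32 + 1/8 → 5/32
merge 5/32 + 7/32 → 3/8
merge 1/4 + 3/8 → 5/8
merge 3/8 + 5/8 → 1
L = 5/32 + 3/8 + 5/8 + 1 = 69/32 ≈ 2.156 bits/symbol.

2.156 bits/symbol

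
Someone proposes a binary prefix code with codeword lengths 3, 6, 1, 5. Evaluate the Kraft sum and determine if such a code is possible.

With common denominator 2^6 = 64: Σ 2^(−ℓᵢ) = 8/64 + 1/64 + 32/64 + 2/64 = 43/64 = 0.671875.
Kraft's inequality requires Σ ≤ 1; here Σ = 0.671875 ≤ 1, so such a prefix code exists.

0.671875; yes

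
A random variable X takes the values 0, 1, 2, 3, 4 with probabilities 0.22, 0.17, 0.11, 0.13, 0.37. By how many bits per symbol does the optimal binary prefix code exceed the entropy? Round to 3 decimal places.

0.061 bits

Entropy H = −Σ p log₂ p ≈ 2.1788 bits.
Huffman merges: 11/100+13/100→6/25; 17/100+11/50→39/100; 6/25+37/100→61/100; 39/100+61/100→1. L = 56/25 ≈ 2.2400.
L − H = 2.2400 − 2.1788 = 0.061 bits.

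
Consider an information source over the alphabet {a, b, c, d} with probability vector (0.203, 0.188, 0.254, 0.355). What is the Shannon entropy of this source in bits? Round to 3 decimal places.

1.953 bits

H = −Σ pᵢ log₂ pᵢ.
−0.203·log₂(0.203) = 0.4670
−0.188·log₂(0.188) = 0.4533
−0.254·log₂(0.254) = 0.5022
−0.355·log₂(0.355) = 0.5304
Sum ≈ 1.9529 → 1.953 bits.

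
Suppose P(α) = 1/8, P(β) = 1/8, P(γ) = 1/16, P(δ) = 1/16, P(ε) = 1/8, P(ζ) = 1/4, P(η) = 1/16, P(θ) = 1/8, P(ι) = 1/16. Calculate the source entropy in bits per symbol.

Each probability is a power of 1/2, so log₂(1/p) is an integer.
H = Σ p·log₂(1/p) = 1/8·3 + 1/8·3 + 1/16·4 + 1/16·4 + 1/8·3 + 1/4·2 + 1/16·4 + 1/8·3 + 1/16·4 = 3 bits.

3 bits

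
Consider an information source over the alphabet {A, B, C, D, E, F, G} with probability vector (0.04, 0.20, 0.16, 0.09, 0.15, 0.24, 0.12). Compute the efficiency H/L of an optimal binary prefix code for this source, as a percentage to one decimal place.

Entropy H = −Σ p log₂ p ≈ 2.6576 bits.
Huffman merges: 1/25+9/100→13/100; 3/25+13/100→1/4; 3/20+4/25→31/100; 1/5+6/25→11/25; 1/4+31/100→14/25; 11/25+14/25→1. L = 269/100 ≈ 2.6900.
Efficiency = H/L = 2.6576/2.6900 = 98.8%.

98.8%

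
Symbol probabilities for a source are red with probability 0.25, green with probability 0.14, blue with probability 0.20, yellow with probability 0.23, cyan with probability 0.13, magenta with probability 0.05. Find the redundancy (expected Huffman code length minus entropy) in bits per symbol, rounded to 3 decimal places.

Entropy H = −Σ p log₂ p ≈ 2.4479 bits.
Huffman merges: 1/20+13/100→9/50; 7/50+9/50→8/25; 1/5+23/100→43/100; 1/4+8/25→57/100; 43/100+57/100→1. L = 5/2 ≈ 2.5000.
L − H = 2.5000 − 2.4479 = 0.052 bits.

0.052 bits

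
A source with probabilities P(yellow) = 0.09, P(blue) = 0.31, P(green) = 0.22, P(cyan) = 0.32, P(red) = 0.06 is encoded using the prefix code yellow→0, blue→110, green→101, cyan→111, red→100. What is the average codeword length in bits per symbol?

L̄ = Σ pᵢ·ℓᵢ = 0.09·1 + 0.31·3 + 0.22·3 + 0.32·3 + 0.06·3 = 2.82 bits/symbol.

2.82 bits/symbol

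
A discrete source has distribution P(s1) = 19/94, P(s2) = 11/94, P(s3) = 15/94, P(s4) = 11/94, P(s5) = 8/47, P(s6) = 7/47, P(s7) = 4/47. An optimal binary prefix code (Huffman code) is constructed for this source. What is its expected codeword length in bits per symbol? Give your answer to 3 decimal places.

Repeatedly combine the two least-probable nodes; the expected code length is the sum of the merged weights.
merge 4/47 + 11/94 → 19/94
merge 11/94 + 7/47 → 25/94
merge 15/94 + 8/47 → 31/94
merge 19/94 + 19/94 → 19/47
merge 25/94 + 31/94 → 28/47
merge 19/47 + 28/47 → 1
L = 19/94 + 25/94 + 31/94 + 19/47 + 28/47 + 1 = 263/94 ≈ 2.798 bits/symbol.

2.798 bits/symbol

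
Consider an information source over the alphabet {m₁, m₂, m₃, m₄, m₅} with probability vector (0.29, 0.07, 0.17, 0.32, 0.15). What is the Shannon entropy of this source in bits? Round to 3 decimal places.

H = −Σ pᵢ log₂ pᵢ.
−0.29·log₂(0.29) = 0.5179
−0.07·log₂(0.07) = 0.2686
−0.17·log₂(0.17) = 0.4346
−0.32·log₂(0.32) = 0.5260
−0.15·log₂(0.15) = 0.4105
Sum ≈ 2.1576 → 2.158 bits.

2.158 bits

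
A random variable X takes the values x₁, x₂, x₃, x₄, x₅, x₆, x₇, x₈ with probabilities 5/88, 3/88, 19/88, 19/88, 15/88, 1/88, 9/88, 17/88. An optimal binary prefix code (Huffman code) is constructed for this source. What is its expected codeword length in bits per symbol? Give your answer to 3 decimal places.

2.716 bits/symbol

Repeatedly combine the two least-probable nodes; the expected code length is the sum of the merged weights.
merge 1/88 + 3/88 → 1/22
merge 1/22 + 5/88 → 9/88
merge 9/88 + 9/88 → 9/44
merge 15/88 + 17/88 → 4/11
merge 9/44 + 19/88 → 37/88
merge 19/88 + 4/11 → 51/88
merge 37/88 + 51/88 → 1
L = 1/22 + 9/88 + 9/44 + 4/11 + 37/88 + 51/88 + 1 = 239/88 ≈ 2.716 bits/symbol.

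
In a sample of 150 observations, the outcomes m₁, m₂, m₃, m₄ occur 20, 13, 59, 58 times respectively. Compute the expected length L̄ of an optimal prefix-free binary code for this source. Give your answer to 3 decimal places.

Probabilities are the counts divided by 150.
Repeatedly combine the two least-probable nodes; the expected code length is the sum of the merged weights.
merge 13/150 + 2/15 → 11/50
merge 11/50 + 29/75 → 91/150
merge 59/150 + 91/150 → 1
L = 11/50 + 91/150 + 1 = 137/75 ≈ 1.827 bits/symbol.

1.827 bits/symbol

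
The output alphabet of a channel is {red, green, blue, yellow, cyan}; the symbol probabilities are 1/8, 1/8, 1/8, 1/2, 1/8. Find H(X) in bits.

2 bits

Each probability is a power of 1/2, so log₂(1/p) is an integer.
H = Σ p·log₂(1/p) = 1/8·3 + 1/8·3 + 1/8·3 + 1/2·1 + 1/8·3 = 2 bits.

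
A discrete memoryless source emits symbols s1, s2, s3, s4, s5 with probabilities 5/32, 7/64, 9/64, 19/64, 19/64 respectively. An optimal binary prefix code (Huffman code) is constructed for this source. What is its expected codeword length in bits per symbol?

Repeatedly combine the two least-probable nodes; the expected code length is the sum of the merged weights.
merge 7/64 + 9/64 → 1/4
merge 5/32 + 1/4 → 13/32
merge 19/64 + 19/64 → 19/32
merge 13/32 + 19/32 → 1
L = 1/4 + 13/32 + 19/32 + 1 = 9/4 = 2.25 bits/symbol.

2.25 bits/symbol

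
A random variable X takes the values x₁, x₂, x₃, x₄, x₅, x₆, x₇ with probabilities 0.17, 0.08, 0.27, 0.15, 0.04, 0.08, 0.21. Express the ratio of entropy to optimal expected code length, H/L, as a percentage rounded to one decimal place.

98.4%

Entropy H = −Σ p log₂ p ≈ 2.5967 bits.
Huffman merges: 1/25+2/25→3/25; 2/25+3/25→1/5; 3/20+17/100→8/25; 1/5+21/100→41/100; 27/100+8/25→59/100; 41/100+59/100→1. L = 66/25 ≈ 2.6400.
Efficiency = H/L = 2.5967/2.6400 = 98.4%.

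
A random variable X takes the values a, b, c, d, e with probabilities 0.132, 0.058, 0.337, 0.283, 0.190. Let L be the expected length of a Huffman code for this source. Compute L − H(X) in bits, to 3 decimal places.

0.067 bits

Entropy H = −Σ p log₂ p ≈ 2.1233 bits.
Huffman merges: 29/500+33/250→19/100; 19/100+19/100→19/50; 283/1000+337/1000→31/50; 19/50+31/50→1. L = 219/100 ≈ 2.1900.
L − H = 2.1900 − 2.1233 = 0.067 bits.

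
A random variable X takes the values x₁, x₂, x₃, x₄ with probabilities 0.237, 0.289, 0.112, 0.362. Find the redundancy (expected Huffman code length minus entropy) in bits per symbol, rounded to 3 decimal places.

0.093 bits

Entropy H = −Σ p log₂ p ≈ 1.8942 bits.
Huffman merges: 14/125+237/1000→349/1000; 289/1000+349/1000→319/500; 181/500+319/500→1. L = 1987/1000 ≈ 1.9870.
L − H = 1.9870 − 1.8942 = 0.093 bits.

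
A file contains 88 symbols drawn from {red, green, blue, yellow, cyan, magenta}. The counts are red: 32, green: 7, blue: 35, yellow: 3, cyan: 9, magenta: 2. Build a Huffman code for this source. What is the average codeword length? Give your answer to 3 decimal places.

Probabilities are the counts divided by 88.
Repeatedly combine the two least-probable nodes; the expected code length is the sum of the merged weights.
merge 1/44 + 3/88 → 5/88
merge 5/88 + 7/88 → 3/22
merge 9/88 + 3/22 → 21/88
merge 21/88 + 4/11 → 53/88
merge 35/88 + 53/88 → 1
L = 5/88 + 3/22 + 21/88 + 53/88 + 1 = 179/88 ≈ 2.034 bits/symbol.

2.034 bits/symbol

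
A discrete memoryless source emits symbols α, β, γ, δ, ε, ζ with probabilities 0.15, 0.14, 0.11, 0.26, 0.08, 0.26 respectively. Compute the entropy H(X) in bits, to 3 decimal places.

2.460 bits

H = −Σ pᵢ log₂ pᵢ.
−0.15·log₂(0.15) = 0.4105
−0.14·log₂(0.14) = 0.3971
−0.11·log₂(0.11) = 0.3503
−0.26·log₂(0.26) = 0.5053
−0.08·log₂(0.08) = 0.2915
−0.26·log₂(0.26) = 0.5053
Sum ≈ 2.4600 → 2.460 bits.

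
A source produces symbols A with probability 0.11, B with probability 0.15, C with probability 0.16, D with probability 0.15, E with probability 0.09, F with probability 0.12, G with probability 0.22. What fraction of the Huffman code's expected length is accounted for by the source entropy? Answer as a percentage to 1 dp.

Entropy H = −Σ p log₂ p ≈ 2.7547 bits.
Huffman merges: 9/100+11/100→1/5; 3/25+3/20→27/100; 3/20+4/25→31/100; 1/5+11/50→21/50; 27/100+31/100→29/50; 21/50+29/50→1. L = 139/50 ≈ 2.7800.
Efficiency = H/L = 2.7547/2.7800 = 99.1%.

99.1%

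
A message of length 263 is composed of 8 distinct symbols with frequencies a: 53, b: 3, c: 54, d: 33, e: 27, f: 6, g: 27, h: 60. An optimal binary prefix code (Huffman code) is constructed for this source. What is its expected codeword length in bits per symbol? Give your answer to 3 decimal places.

Probabilities are the counts divided by 263.
Repeatedly combine the two least-probable nodes; the expected code length is the sum of the merged weights.
merge 3/263 + 6/263 → 9/263
merge 9/263 + 27/263 → 36/263
merge 27/263 + 33/263 → 60/263
merge 36/263 + 53/263 → 89/263
merge 54/263 + 60/263 → 114/263
merge 60/263 + 89/263 → 149/263
merge 114/263 + 149/263 → 1
L = 9/263 + 36/263 + 60/263 + 89/263 + 114/263 + 149/263 + 1 = 720/263 ≈ 2.738 bits/symbol.

2.738 bits/symbol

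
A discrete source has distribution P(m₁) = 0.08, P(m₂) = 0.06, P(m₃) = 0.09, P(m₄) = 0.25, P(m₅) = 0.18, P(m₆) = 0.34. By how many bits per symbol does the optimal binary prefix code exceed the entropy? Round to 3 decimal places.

Entropy H = −Σ p log₂ p ≈ 2.3222 bits.
Huffman merges: 3/50+2/25→7/50; 9/100+7/50→23/100; 9/50+23/100→41/100; 1/4+17/50→59/100; 41/100+59/100→1. L = 237/100 ≈ 2.3700.
L − H = 2.3700 − 2.3222 = 0.048 bits.

0.048 bits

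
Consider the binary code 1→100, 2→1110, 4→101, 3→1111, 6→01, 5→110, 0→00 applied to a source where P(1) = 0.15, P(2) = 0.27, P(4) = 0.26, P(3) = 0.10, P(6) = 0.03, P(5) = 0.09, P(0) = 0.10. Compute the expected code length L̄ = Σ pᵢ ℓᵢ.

3.24 bits/symbol

L̄ = Σ pᵢ·ℓᵢ = 0.15·3 + 0.27·4 + 0.26·3 + 0.10·4 + 0.03·2 + 0.09·3 + 0.10·2 = 3.24 bits/symbol.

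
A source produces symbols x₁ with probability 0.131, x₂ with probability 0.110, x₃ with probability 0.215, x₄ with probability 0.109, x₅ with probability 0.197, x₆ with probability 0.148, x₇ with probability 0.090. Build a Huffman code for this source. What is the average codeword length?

2.785 bits/symbol

Repeatedly combine the two least-probable nodes; the expected code length is the sum of the merged weights.
merge 9/100 + 109/1000 → 199/1000
merge 11/100 + 131/1000 → 241/1000
merge 37/250 + 197/1000 → 69/200
merge 199/1000 + 43/200 → 207/500
merge 241/1000 + 69/200 → 293/500
merge 207/500 + 293/500 → 1
L = 199/1000 + 241/1000 + 69/200 + 207/500 + 293/500 + 1 = 557/200 = 2.785 bits/symbol.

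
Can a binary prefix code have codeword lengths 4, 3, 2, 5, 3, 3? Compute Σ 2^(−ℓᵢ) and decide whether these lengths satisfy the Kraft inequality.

With common denominator 2^5 = 32: Σ 2^(−ℓᵢ) = 2/32 + 4/32 + 8/32 + 1/32 + 4/32 + 4/32 = 23/32 = 0.71875.
Kraft's inequality requires Σ ≤ 1; here Σ = 0.71875 ≤ 1, so such a prefix code exists.

0.71875; yes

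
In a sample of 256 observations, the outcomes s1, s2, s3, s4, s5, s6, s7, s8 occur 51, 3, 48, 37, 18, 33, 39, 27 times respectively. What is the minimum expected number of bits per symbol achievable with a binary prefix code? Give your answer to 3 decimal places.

Probabilities are the counts divided by 256.
Repeatedly combine the two least-probable nodes; the expected code length is the sum of the merged weights.
merge 3/256 + 9/128 → 21/256
merge 21/256 + 27/256 → 3/16
merge 33/256 + 37/256 → 35/128
merge 39/256 + 3/16 → 87/256
merge 3/16 + 51/256 → 99/256
merge 35/128 + 87/256 → 157/256
merge 99/256 + 157/256 → 1
L = 21/256 + 3/16 + 35/128 + 87/256 + 99/256 + 157/256 + 1 = 369/128 ≈ 2.883 bits/symbol.

2.883 bits/symbol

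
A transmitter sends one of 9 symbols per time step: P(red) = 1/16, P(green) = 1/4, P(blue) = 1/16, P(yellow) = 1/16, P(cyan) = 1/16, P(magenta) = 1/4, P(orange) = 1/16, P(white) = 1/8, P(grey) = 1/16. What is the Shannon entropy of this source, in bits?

Each probability is a power of 1/2, so log₂(1/p) is an integer.
H = Σ p·log₂(1/p) = 1/16·4 + 1/4·2 + 1/16·4 + 1/16·4 + 1/16·4 + 1/4·2 + 1/16·4 + 1/8·3 + 1/16·4 = 2.875 bits.

2.875 bits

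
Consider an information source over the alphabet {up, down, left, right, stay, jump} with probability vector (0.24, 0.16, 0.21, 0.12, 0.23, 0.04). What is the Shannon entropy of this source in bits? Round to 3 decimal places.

2.430 bits

H = −Σ pᵢ log₂ pᵢ.
−0.24·log₂(0.24) = 0.4941
−0.16·log₂(0.16) = 0.4230
−0.21·log₂(0.21) = 0.4728
−0.12·log₂(0.12) = 0.3671
−0.23·log₂(0.23) = 0.4877
−0.04·log₂(0.04) = 0.1858
Sum ≈ 2.4305 → 2.430 bits.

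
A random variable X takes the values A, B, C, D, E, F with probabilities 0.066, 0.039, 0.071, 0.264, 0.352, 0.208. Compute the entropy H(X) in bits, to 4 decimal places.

2.2210 bits

H = −Σ pᵢ log₂ pᵢ.
−0.066·log₂(0.066) = 0.2588
−0.039·log₂(0.039) = 0.1825
−0.071·log₂(0.071) = 0.2709
−0.264·log₂(0.264) = 0.5072
−0.352·log₂(0.352) = 0.5302
−0.208·log₂(0.208) = 0.4712
Sum ≈ 2.2210 → 2.2210 bits.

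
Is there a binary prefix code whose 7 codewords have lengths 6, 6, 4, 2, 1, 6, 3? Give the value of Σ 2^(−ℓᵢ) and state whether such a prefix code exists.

0.984375; yes

With common denominator 2^6 = 64: Σ 2^(−ℓᵢ) = 1/64 + 1/64 + 4/64 + 16/64 + 32/64 + 1/64 + 8/64 = 63/64 = 0.984375.
Kraft's inequality requires Σ ≤ 1; here Σ = 0.984375 ≤ 1, so such a prefix code exists.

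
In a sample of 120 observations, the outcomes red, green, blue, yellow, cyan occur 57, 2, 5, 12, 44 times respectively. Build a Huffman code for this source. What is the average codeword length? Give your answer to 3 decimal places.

Probabilities are the counts divided by 120.
Repeatedly combine the two least-probable nodes; the expected code length is the sum of the merged weights.
merge 1/60 + 1/24 → 7/120
merge 7/120 + 1/10 → 19/120
merge 19/120 + 11/30 → 21/40
merge 19/40 + 21/40 → 1
L = 7/120 + 19/120 + 21/40 + 1 = 209/120 ≈ 1.742 bits/symbol.

1.742 bits/symbol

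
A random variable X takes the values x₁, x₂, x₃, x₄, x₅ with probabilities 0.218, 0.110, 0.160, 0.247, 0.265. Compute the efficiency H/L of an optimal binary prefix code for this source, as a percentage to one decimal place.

Entropy H = −Σ p log₂ p ≈ 2.2584 bits.
Huffman merges: 11/100+4/25→27/100; 109/500+247/1000→93/200; 53/200+27/100→107/200; 93/200+107/200→1. L = 227/100 ≈ 2.2700.
Efficiency = H/L = 2.2584/2.2700 = 99.5%.

99.5%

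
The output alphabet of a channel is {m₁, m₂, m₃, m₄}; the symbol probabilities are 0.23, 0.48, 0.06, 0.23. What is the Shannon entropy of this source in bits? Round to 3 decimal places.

H = −Σ pᵢ log₂ pᵢ.
−0.23·log₂(0.23) = 0.4877
−0.48·log₂(0.48) = 0.5083
−0.06·log₂(0.06) = 0.2435
−0.23·log₂(0.23) = 0.4877
Sum ≈ 1.7271 → 1.727 bits.

1.727 bits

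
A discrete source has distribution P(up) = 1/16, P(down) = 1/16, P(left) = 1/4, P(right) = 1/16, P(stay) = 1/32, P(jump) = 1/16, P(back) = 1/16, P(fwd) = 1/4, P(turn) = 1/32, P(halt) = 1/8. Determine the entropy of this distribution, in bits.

Each probability is a power of 1/2, so log₂(1/p) is an integer.
H = Σ p·log₂(1/p) = 1/16·4 + 1/16·4 + 1/4·2 + 1/16·4 + 1/32·5 + 1/16·4 + 1/16·4 + 1/4·2 + 1/32·5 + 1/8·3 = 2.9375 bits.

2.9375 bits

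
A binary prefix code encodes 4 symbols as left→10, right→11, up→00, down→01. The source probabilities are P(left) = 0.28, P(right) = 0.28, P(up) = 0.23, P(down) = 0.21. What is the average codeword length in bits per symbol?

2 bits/symbol

L̄ = Σ pᵢ·ℓᵢ = 0.28·2 + 0.28·2 + 0.23·2 + 0.21·2 = 2 bits/symbol.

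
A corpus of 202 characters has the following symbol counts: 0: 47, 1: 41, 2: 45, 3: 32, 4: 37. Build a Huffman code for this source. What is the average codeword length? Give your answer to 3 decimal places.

2.342 bits/symbol

Probabilities are the counts divided by 202.
Repeatedly combine the two least-probable nodes; the expected code length is the sum of the merged weights.
merge 16/101 + 37/202 → 69/202
merge 41/202 + 45/202 → 43/101
merge 47/202 + 69/202 → 58/101
merge 43/101 + 58/101 → 1
L = 69/202 + 43/101 + 58/101 + 1 = 473/202 ≈ 2.342 bits/symbol.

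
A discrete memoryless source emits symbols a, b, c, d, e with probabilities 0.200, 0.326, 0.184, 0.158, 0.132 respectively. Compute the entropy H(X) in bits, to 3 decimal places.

H = −Σ pᵢ log₂ pᵢ.
−0.200·log₂(0.200) = 0.4644
−0.326·log₂(0.326) = 0.5272
−0.184·log₂(0.184) = 0.4494
−0.158·log₂(0.158) = 0.4206
−0.132·log₂(0.132) = 0.3856
Sum ≈ 2.2471 → 2.247 bits.

2.247 bits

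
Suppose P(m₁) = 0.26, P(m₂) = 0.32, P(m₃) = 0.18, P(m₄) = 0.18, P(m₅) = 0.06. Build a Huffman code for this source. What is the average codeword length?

Repeatedly combine the two least-probable nodes; the expected code length is the sum of the merged weights.
merge 3/50 + 9/50 → 6/25
merge 9/50 + 6/25 → 21/50
merge 13/50 + 8/25 → 29/50
merge 21/50 + 29/50 → 1
L = 6/25 + 21/50 + 29/50 + 1 = 56/25 = 2.24 bits/symbol.

2.24 bits/symbol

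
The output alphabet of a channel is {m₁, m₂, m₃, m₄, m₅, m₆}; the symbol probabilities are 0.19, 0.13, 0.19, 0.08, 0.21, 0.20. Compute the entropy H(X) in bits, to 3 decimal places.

2.522 bits

H = −Σ pᵢ log₂ pᵢ.
−0.19·log₂(0.19) = 0.4552
−0.13·log₂(0.13) = 0.3826
−0.19·log₂(0.19) = 0.4552
−0.08·log₂(0.08) = 0.2915
−0.21·log₂(0.21) = 0.4728
−0.20·log₂(0.20) = 0.4644
Sum ≈ 2.5218 → 2.522 bits.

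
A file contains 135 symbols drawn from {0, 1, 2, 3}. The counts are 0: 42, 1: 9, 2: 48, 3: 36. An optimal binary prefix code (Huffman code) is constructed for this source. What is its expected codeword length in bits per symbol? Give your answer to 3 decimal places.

Probabilities are the counts divided by 135.
Repeatedly combine the two least-probable nodes; the expected code length is the sum of the merged weights.
merge 1/15 + 4/15 → 1/3
merge 14/45 + 1/3 → 29/45
merge 16/45 + 29/45 → 1
L = 1/3 + 29/45 + 1 = 89/45 ≈ 1.978 bits/symbol.

1.978 bits/symbol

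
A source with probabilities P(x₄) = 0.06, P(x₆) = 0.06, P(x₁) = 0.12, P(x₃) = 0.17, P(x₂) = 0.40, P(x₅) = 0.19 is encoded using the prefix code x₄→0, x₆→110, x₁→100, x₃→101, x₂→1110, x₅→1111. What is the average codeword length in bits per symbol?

L̄ = Σ pᵢ·ℓᵢ = 0.06·1 + 0.06·3 + 0.12·3 + 0.17·3 + 0.40·4 + 0.19·4 = 3.47 bits/symbol.

3.47 bits/symbol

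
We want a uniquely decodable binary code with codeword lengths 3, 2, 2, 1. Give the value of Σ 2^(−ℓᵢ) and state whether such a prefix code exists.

1.125; no

With common denominator 2^3 = 8: Σ 2^(−ℓᵢ) = 1/8 + 2/8 + 2/8 + 4/8 = 9/8 = 1.125.
Kraft's inequality requires Σ ≤ 1; here Σ = 1.125 > 1, so no such prefix code exists.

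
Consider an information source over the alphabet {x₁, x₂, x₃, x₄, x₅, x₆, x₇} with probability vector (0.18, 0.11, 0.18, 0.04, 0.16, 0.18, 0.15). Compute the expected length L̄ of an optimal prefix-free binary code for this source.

Repeatedly combine the two least-probable nodes; the expected code length is the sum of the merged weights.
merge 1/25 + 11/100 → 3/20
merge 3/20 + 3/20 → 3/10
merge 4/25 + 9/50 → 17/50
merge 9/50 + 9/50 → 9/25
merge 3/10 + 17/50 → 16/25
merge 9/25 + 16/25 → 1
L = 3/20 + 3/10 + 17/50 + 9/25 + 16/25 + 1 = 279/100 = 2.79 bits/symbol.

2.79 bits/symbol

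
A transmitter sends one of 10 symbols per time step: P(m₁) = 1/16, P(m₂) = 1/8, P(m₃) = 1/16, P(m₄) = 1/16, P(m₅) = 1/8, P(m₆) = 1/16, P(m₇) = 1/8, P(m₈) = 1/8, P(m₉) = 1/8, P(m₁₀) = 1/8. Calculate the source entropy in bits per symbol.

Each probability is a power of 1/2, so log₂(1/p) is an integer.
H = Σ p·log₂(1/p) = 1/16·4 + 1/8·3 + 1/16·4 + 1/16·4 + 1/8·3 + 1/16·4 + 1/8·3 + 1/8·3 + 1/8·3 + 1/8·3 = 3.25 bits.

3.25 bits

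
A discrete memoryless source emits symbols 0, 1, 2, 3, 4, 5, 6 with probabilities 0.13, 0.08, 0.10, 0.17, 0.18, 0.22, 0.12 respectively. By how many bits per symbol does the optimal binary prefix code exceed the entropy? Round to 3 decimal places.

0.046 bits

Entropy H = −Σ p log₂ p ≈ 2.7339 bits.
Huffman merges: 2/25+1/10→9/50; 3/25+13/100→1/4; 17/100+9/50→7/20; 9/50+11/50→2/5; 1/4+7/20→3/5; 2/5+3/5→1. L = 139/50 ≈ 2.7800.
L − H = 2.7800 − 2.7339 = 0.046 bits.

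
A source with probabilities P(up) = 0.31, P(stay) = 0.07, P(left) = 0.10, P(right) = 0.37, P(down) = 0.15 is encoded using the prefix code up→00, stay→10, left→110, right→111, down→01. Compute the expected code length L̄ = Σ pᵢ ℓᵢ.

L̄ = Σ pᵢ·ℓᵢ = 0.31·2 + 0.07·2 + 0.10·3 + 0.37·3 + 0.15·2 = 2.47 bits/symbol.

2.47 bits/symbol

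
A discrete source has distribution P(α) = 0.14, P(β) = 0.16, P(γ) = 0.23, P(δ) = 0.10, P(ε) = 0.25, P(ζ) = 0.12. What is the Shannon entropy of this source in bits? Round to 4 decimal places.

2.5071 bits

H = −Σ pᵢ log₂ pᵢ.
−0.14·log₂(0.14) = 0.3971
−0.16·log₂(0.16) = 0.4230
−0.23·log₂(0.23) = 0.4877
−0.10·log₂(0.10) = 0.3322
−0.25·log₂(0.25) = 0.5000
−0.12·log₂(0.12) = 0.3671
Sum ≈ 2.5071 → 2.5071 bits.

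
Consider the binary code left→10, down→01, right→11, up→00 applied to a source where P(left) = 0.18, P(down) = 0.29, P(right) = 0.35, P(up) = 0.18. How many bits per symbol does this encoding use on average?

L̄ = Σ pᵢ·ℓᵢ = 0.18·2 + 0.29·2 + 0.35·2 + 0.18·2 = 2 bits/symbol.

2 bits/symbol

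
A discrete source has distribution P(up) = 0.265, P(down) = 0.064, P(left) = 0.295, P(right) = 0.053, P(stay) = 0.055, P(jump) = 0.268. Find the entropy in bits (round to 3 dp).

2.245 bits

H = −Σ pᵢ log₂ pᵢ.
−0.265·log₂(0.265) = 0.5077
−0.064·log₂(0.064) = 0.2538
−0.295·log₂(0.295) = 0.5196
−0.053·log₂(0.053) = 0.2246
−0.055·log₂(0.055) = 0.2301
−0.268·log₂(0.268) = 0.5091
Sum ≈ 2.2450 → 2.245 bits.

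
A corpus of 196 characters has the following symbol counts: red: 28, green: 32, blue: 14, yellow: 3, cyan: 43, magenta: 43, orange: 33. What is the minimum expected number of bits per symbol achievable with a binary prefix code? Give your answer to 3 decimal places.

2.648 bits/symbol

Probabilities are the counts divided by 196.
Repeatedly combine the two least-probable nodes; the expected code length is the sum of the merged weights.
merge 3/196 + 1/14 → 17/196
merge 17/196 + 1/7 → 45/196
merge 8/49 + 33/196 → 65/196
merge 43/196 + 43/196 → 43/98
merge 45/196 + 65/196 → 55/98
merge 43/98 + 55/98 → 1
L = 17/196 + 45/196 + 65/196 + 43/98 + 55/98 + 1 = 519/196 ≈ 2.648 bits/symbol.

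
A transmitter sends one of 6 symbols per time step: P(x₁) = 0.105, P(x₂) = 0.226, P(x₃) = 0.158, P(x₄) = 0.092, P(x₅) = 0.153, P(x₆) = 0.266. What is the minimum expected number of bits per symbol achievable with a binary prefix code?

Repeatedly combine the two least-probable nodes; the expected code length is the sum of the merged weights.
merge 23/250 + 21/200 → 197/1000
merge 153/1000 + 79/500 → 311/1000
merge 197/1000 + 113/500 → 423/1000
merge 133/500 + 311/1000 → 577/1000
merge 423/1000 + 577/1000 → 1
L = 197/1000 + 311/1000 + 423/1000 + 577/1000 + 1 = 627/250 = 2.508 bits/symbol.

2.508 bits/symbol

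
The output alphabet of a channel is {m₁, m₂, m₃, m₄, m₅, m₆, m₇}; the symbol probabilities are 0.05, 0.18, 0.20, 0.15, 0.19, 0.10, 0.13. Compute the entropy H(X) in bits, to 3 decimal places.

2.706 bits

H = −Σ pᵢ log₂ pᵢ.
−0.05·log₂(0.05) = 0.2161
−0.18·log₂(0.18) = 0.4453
−0.20·log₂(0.20) = 0.4644
−0.15·log₂(0.15) = 0.4105
−0.19·log₂(0.19) = 0.4552
−0.10·log₂(0.10) = 0.3322
−0.13·log₂(0.13) = 0.3826
Sum ≈ 2.7064 → 2.706 bits.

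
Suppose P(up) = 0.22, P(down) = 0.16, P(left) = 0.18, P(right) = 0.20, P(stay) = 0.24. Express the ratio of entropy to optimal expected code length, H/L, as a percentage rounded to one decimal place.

Entropy H = −Σ p log₂ p ≈ 2.3074 bits.
Huffman merges: 4/25+9/50→17/50; 1/5+11/50→21/50; 6/25+17/50→29/50; 21/50+29/50→1. L = 117/50 ≈ 2.3400.
Efficiency = H/L = 2.3074/2.3400 = 98.6%.

98.6%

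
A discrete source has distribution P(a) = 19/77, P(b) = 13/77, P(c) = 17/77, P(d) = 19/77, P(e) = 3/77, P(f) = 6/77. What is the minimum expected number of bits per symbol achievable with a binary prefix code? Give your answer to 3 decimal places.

Repeatedly combine the two least-probable nodes; the expected code length is the sum of the merged weights.
merge 3/77 + 6/77 → 9/77
merge 9/77 + 13/77 → 2/7
merge 17/77 + 19/77 → 36/77
merge 19/77 + 2/7 → 41/77
merge 36/77 + 41/77 → 1
L = 9/77 + 2/7 + 36/77 + 41/77 + 1 = 185/77 ≈ 2.403 bits/symbol.

2.403 bits/symbol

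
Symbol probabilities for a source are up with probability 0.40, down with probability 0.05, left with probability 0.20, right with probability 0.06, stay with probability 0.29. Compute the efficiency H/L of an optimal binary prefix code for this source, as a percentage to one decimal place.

Entropy H = −Σ p log₂ p ≈ 1.9707 bits.
Huffman merges: 1/20+3/50→11/100; 11/100+1/5→31/100; 29/100+31/100→3/5; 2/5+3/5→1. L = 101/50 ≈ 2.0200.
Efficiency = H/L = 1.9707/2.0200 = 97.6%.

97.6%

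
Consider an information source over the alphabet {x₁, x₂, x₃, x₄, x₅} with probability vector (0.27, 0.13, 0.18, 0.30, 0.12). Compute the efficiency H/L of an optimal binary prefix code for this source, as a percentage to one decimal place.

98.9%

Entropy H = −Σ p log₂ p ≈ 2.2261 bits.
Huffman merges: 3/25+13/100→1/4; 9/50+1/4→43/100; 27/100+3/10→57/100; 43/100+57/100→1. L = 9/4 ≈ 2.2500.
Efficiency = H/L = 2.2261/2.2500 = 98.9%.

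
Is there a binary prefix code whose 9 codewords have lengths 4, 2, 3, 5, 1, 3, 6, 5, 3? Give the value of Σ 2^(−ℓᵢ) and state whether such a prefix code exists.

With common denominator 2^6 = 64: Σ 2^(−ℓᵢ) = 4/64 + 16/64 + 8/64 + 2/64 + 32/64 + 8/64 + 1/64 + 2/64 + 8/64 = 81/64 = 1.265625.
Kraft's inequality requires Σ ≤ 1; here Σ = 1.265625 > 1, so no such prefix code exists.

1.265625; no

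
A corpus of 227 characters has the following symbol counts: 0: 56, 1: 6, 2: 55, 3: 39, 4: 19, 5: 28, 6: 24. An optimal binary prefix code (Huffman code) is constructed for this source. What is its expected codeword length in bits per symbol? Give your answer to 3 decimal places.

Probabilities are the counts divided by 227.
Repeatedly combine the two least-probable nodes; the expected code length is the sum of the merged weights.
merge 6/227 + 19/227 → 25/227
merge 24/227 + 25/227 → 49/227
merge 28/227 + 39/227 → 67/227
merge 49/227 + 55/227 → 104/227
merge 56/227 + 67/227 → 123/227
merge 104/227 + 123/227 → 1
L = 25/227 + 49/227 + 67/227 + 104/227 + 123/227 + 1 = 595/227 ≈ 2.621 bits/symbol.

2.621 bits/symbol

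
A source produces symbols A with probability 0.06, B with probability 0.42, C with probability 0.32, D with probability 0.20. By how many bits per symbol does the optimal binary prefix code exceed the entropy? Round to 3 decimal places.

Entropy H = −Σ p log₂ p ≈ 1.7596 bits.
Huffman merges: 3/50+1/5→13/50; 13/50+8/25→29/50; 21/50+29/50→1. L = 46/25 ≈ 1.8400.
L − H = 1.8400 − 1.7596 = 0.080 bits.

0.080 bits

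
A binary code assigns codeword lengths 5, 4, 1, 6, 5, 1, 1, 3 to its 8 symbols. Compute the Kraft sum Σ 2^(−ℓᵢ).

1.765625

With common denominator 2^6 = 64: Σ 2^(−ℓᵢ) = 2/64 + 4/64 + 32/64 + 1/64 + 2/64 + 32/64 + 32/64 + 8/64 = 113/64 = 1.765625.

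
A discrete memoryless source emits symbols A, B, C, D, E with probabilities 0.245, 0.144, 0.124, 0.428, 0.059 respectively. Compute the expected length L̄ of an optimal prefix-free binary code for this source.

Repeatedly combine the two least-probable nodes; the expected code length is the sum of the merged weights.
merge 59/1000 + 31/250 → 183/1000
merge 18/125 + 183/1000 → 327/1000
merge 49/200 + 327/1000 → 143/250
merge 107/250 + 143/250 → 1
L = 183/1000 + 327/1000 + 143/250 + 1 = 1041/500 = 2.082 bits/symbol.

2.082 bits/symbol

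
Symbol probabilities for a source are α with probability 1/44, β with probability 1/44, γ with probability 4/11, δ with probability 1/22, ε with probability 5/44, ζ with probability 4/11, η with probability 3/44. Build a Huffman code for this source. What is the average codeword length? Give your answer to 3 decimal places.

2.205 bits/symbol

Repeatedly combine the two least-probable nodes; the expected code length is the sum of the merged weights.
merge 1/44 + 1/44 → 1/22
merge 1/22 + 1/22 → 1/11
merge 3/44 + 1/11 → 7/44
merge 5/44 + 7/44 → 3/11
merge 3/11 + 4/11 → 7/11
merge 4/11 + 7/11 → 1
L = 1/22 + 1/11 + 7/44 + 3/11 + 7/11 + 1 = 97/44 ≈ 2.205 bits/symbol.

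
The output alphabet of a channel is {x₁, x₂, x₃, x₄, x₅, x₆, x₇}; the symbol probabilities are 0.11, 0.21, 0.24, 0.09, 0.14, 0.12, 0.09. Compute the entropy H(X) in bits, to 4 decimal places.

H = −Σ pᵢ log₂ pᵢ.
−0.11·log₂(0.11) = 0.3503
−0.21·log₂(0.21) = 0.4728
−0.24·log₂(0.24) = 0.4941
−0.09·log₂(0.09) = 0.3127
−0.14·log₂(0.14) = 0.3971
−0.12·log₂(0.12) = 0.3671
−0.09·log₂(0.09) = 0.3127
Sum ≈ 2.7067 → 2.7067 bits.

2.7067 bits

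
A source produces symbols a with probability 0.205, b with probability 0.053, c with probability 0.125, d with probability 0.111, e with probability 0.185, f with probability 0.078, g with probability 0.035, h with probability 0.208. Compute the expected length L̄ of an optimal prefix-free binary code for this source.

Repeatedly combine the two least-probable nodes; the expected code length is the sum of the merged weights.
merge 7/200 + 53/1000 → 11/125
merge 39/500 + 11/125 → 83/500
merge 111/1000 + 1/8 → 59/250
merge 83/500 + 37/200 → 351/1000
merge 41/200 + 26/125 → 413/1000
merge 59/250 + 351/1000 → 587/1000
merge 413/1000 + 587/1000 → 1
L = 11/125 + 83/500 + 59/250 + 351/1000 + 413/1000 + 587/1000 + 1 = 2841/1000 = 2.841 bits/symbol.

2.841 bits/symbol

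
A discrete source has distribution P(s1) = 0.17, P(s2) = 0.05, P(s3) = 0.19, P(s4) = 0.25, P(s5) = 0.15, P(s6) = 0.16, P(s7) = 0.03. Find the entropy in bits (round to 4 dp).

H = −Σ pᵢ log₂ pᵢ.
−0.17·log₂(0.17) = 0.4346
−0.05·log₂(0.05) = 0.2161
−0.19·log₂(0.19) = 0.4552
−0.25·log₂(0.25) = 0.5000
−0.15·log₂(0.15) = 0.4105
−0.16·log₂(0.16) = 0.4230
−0.03·log₂(0.03) = 0.1518
Sum ≈ 2.5912 → 2.5912 bits.

2.5912 bits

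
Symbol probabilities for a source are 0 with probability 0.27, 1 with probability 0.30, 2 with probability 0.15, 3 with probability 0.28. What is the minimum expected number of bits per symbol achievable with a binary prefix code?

2 bits/symbol

Repeatedly combine the two least-probable nodes; the expected code length is the sum of the merged weights.
merge 3/20 + 27/100 → 21/50
merge 7/25 + 3/10 → 29/50
merge 21/50 + 29/50 → 1
L = 21/50 + 29/50 + 1 = 2 bits/symbol.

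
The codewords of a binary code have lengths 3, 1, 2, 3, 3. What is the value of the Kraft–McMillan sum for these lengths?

1.125

With common denominator 2^3 = 8: Σ 2^(−ℓᵢ) = 1/8 + 4/8 + 2/8 + 1/8 + 1/8 = 9/8 = 1.125.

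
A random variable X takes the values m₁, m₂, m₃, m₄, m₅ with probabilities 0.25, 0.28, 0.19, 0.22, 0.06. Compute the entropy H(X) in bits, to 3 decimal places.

2.194 bits

H = −Σ pᵢ log₂ pᵢ.
−0.25·log₂(0.25) = 0.5000
−0.28·log₂(0.28) = 0.5142
−0.19·log₂(0.19) = 0.4552
−0.22·log₂(0.22) = 0.4806
−0.06·log₂(0.06) = 0.2435
Sum ≈ 2.1936 → 2.194 bits.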